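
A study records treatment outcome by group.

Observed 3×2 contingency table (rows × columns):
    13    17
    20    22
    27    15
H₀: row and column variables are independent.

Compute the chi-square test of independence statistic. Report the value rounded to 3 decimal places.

Row totals [30, 42, 42], col totals [60, 54], n=114
χ² = (13−15.79)²/15.79 + (17−14.21)²/14.21 + (20−22.11)²/22.11 + (22−19.89)²/19.89 + (27−22.11)²/22.11 + (15−19.89)²/19.89 = 3.7517
df = 2

test statistic = 3.752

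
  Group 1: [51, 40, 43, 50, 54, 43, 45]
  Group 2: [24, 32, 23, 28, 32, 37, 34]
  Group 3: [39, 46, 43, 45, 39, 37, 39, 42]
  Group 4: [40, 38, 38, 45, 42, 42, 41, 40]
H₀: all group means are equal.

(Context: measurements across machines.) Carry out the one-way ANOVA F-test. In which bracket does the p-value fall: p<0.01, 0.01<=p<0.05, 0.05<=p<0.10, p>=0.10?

Group means [46.57, 30.00, 41.25, 40.75], grand mean 39.733
SSB = Σnᵢ(x̄ᵢ−x̄)² = 1017.152; SSW = ΣΣ(x−x̄ᵢ)² = 430.714
MSB = 1017.152/3 = 339.0508; MSW = 430.714/26 = 16.5659
F = MSB/MSW = 20.4667
df = (3, 26)
p-value (upper-tail) = 0.00000
→ bracket: p<0.01

p-value bracket: p<0.01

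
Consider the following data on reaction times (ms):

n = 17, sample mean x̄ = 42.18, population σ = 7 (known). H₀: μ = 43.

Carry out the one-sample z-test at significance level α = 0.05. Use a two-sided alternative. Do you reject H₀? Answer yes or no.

reject H₀: no

SE = σ/√n = 7/√17 = 1.6977
z = (x̄−μ₀)/SE = (42.18−43)/1.6977 = -0.4830
p-value (two-sided) = 0.62910
At α=0.05: p ≥ α → fail to reject H₀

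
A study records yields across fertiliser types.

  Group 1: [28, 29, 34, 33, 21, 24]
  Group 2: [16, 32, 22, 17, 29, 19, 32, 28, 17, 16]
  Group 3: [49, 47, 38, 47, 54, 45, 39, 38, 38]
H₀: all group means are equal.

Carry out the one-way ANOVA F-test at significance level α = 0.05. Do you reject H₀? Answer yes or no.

Group means [28.17, 22.80, 43.89], grand mean 31.680
SSB = Σnᵢ(x̄ᵢ−x̄)² = 2204.118; SSW = ΣΣ(x−x̄ᵢ)² = 813.322
MSB = 2204.118/2 = 1102.0589; MSW = 813.322/22 = 36.9692
F = MSB/MSW = 29.8102
df = (2, 22)
p-value (upper-tail) = 0.00000
At α=0.05: p < α → reject H₀

reject H₀: yes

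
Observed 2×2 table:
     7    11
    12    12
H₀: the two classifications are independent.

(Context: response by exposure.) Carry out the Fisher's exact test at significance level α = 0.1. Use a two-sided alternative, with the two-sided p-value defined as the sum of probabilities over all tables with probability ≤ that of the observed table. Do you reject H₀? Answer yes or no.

reject H₀: no

Margins: r₁=18, r₂=24, c₁=19, c₂=23, n=42
p_obs = C(18,7)·C(24,12)/C(42,19); sum pmf over tables with pmf ≤ p_obs
p-value (two-sided) = 0.54209
At α=0.1: p ≥ α → fail to reject H₀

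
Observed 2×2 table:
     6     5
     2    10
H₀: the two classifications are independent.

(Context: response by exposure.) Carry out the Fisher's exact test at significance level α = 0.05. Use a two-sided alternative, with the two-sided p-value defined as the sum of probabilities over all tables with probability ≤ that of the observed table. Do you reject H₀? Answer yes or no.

reject H₀: no

Margins: r₁=11, r₂=12, c₁=8, c₂=15, n=23
p_obs = C(11,6)·C(12,2)/C(23,8); sum pmf over tables with pmf ≤ p_obs
p-value (two-sided) = 0.08938
At α=0.05: p ≥ α → fail to reject H₀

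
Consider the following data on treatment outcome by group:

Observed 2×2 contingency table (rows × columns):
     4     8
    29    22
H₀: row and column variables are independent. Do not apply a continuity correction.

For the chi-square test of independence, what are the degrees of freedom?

df = (r−1)(c−1) = (2−1)·(2−1) = 1

degrees of freedom = 1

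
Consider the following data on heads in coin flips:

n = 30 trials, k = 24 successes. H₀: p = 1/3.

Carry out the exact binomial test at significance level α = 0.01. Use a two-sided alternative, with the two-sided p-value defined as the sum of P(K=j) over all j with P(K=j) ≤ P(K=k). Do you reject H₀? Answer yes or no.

reject H₀: yes

Exact binomial: n=30, k=24, p₀=1/3=0.3333
P(X=j) = C(n,j)·p₀^j·(1−p₀)^(n−j); p = Σ P(X=j) over j with P(X=j) ≤ P(X=24)
p-value (two-sided) = 0.00000
At α=0.01: p < α → reject H₀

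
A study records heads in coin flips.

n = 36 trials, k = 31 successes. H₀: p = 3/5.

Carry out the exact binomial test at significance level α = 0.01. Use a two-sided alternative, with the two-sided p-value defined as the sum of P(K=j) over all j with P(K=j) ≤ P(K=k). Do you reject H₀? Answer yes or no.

Exact binomial: n=36, k=31, p₀=3/5=0.6000
P(X=j) = C(n,j)·p₀^j·(1−p₀)^(n−j); p = Σ P(X=j) over j with P(X=j) ≤ P(X=31)
p-value (two-sided) = 0.00099
At α=0.01: p < α → reject H₀

reject H₀: yes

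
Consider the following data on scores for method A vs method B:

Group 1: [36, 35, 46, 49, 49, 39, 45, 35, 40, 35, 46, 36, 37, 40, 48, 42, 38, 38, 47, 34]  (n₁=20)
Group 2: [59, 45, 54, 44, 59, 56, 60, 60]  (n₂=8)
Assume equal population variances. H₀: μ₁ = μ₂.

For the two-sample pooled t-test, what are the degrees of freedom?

degrees of freedom = 26

df = n₁ + n₂ − 2 = 20 + 8 − 2 = 26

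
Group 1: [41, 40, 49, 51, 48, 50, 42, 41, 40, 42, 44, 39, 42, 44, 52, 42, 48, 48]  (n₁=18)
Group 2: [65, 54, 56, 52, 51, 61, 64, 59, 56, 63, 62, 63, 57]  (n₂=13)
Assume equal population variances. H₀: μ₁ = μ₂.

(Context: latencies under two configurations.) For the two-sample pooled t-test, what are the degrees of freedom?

degrees of freedom = 29

df = n₁ + n₂ − 2 = 18 + 13 − 2 = 29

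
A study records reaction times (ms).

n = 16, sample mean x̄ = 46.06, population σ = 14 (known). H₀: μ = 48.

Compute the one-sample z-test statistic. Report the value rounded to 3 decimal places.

test statistic = -0.554

SE = σ/√n = 14/√16 = 3.5000
z = (x̄−μ₀)/SE = (46.06−48)/3.5000 = -0.5543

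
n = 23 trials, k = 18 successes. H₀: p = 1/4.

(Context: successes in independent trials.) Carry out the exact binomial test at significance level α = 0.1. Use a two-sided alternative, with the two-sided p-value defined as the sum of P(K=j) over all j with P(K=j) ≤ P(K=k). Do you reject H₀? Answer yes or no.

Exact binomial: n=23, k=18, p₀=1/4=0.2500
P(X=j) = C(n,j)·p₀^j·(1−p₀)^(n−j); p = Σ P(X=j) over j with P(X=j) ≤ P(X=18)
p-value (two-sided) = 0.00000
At α=0.1: p < α → reject H₀

reject H₀: yes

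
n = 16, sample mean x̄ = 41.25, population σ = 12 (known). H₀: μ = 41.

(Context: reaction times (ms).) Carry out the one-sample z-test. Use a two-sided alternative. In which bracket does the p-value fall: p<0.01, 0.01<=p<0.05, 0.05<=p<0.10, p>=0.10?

SE = σ/√n = 12/√16 = 3.0000
z = (x̄−μ₀)/SE = (41.25−41)/3.0000 = 0.0833
p-value (two-sided) = 0.93359
→ bracket: p>=0.10

p-value bracket: p>=0.10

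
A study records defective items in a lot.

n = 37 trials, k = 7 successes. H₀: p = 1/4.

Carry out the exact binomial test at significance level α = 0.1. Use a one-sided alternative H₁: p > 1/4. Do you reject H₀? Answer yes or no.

Exact binomial: n=37, k=7, p₀=1/4=0.2500
P(X≥7) from Σ C(n,i)·p₀^i·(1−p₀)^(n−i)
p-value (one-sided, H₁ greater) = 0.85284
At α=0.1: p ≥ α → fail to reject H₀

reject H₀: no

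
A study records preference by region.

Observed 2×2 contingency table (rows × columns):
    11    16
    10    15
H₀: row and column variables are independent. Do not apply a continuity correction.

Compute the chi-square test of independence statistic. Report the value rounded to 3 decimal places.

Row totals [27, 25], col totals [21, 31], n=52
χ² = (11−10.90)²/10.90 + (16−16.10)²/16.10 + (10−10.10)²/10.10 + (15−14.90)²/14.90 = 0.0030
df = 1

test statistic = 0.003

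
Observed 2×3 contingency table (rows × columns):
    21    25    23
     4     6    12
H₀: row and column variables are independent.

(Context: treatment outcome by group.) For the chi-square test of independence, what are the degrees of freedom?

df = (r−1)(c−1) = (2−1)·(3−1) = 2

degrees of freedom = 2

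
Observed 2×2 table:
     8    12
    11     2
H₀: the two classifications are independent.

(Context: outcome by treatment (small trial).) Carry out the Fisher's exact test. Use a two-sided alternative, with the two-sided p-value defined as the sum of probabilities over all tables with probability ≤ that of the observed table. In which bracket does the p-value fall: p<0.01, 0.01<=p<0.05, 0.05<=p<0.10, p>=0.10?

Margins: r₁=20, r₂=13, c₁=19, c₂=14, n=33
p_obs = C(20,8)·C(13,11)/C(33,19); sum pmf over tables with pmf ≤ p_obs
p-value (two-sided) = 0.01508
→ bracket: 0.01<=p<0.05

p-value bracket: 0.01<=p<0.05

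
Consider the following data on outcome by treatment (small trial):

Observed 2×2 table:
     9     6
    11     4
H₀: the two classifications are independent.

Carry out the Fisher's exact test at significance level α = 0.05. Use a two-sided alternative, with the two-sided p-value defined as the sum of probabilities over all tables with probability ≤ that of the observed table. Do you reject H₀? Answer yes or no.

Margins: r₁=15, r₂=15, c₁=20, c₂=10, n=30
p_obs = C(15,9)·C(15,11)/C(30,20); sum pmf over tables with pmf ≤ p_obs
p-value (two-sided) = 0.69985
At α=0.05: p ≥ α → fail to reject H₀

reject H₀: no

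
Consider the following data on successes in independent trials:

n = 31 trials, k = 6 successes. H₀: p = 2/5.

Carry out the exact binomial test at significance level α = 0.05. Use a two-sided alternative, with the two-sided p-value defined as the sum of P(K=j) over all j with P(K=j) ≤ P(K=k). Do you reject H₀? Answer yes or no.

reject H₀: yes

Exact binomial: n=31, k=6, p₀=2/5=0.4000
P(X=j) = C(n,j)·p₀^j·(1−p₀)^(n−j); p = Σ P(X=j) over j with P(X=j) ≤ P(X=6)
p-value (two-sided) = 0.02605
At α=0.05: p < α → reject H₀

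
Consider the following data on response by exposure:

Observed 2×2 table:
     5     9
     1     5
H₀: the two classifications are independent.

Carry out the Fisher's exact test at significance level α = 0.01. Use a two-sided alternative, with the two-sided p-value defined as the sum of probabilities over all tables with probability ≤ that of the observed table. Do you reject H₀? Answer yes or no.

reject H₀: no

Margins: r₁=14, r₂=6, c₁=6, c₂=14, n=20
p_obs = C(14,5)·C(6,1)/C(20,6); sum pmf over tables with pmf ≤ p_obs
p-value (two-sided) = 0.61262
At α=0.01: p ≥ α → fail to reject H₀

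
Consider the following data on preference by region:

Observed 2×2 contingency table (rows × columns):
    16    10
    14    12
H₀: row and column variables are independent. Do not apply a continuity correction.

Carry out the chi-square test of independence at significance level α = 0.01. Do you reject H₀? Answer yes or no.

Row totals [26, 26], col totals [30, 22], n=52
χ² = (16−15.00)²/15.00 + (10−11.00)²/11.00 + (14−15.00)²/15.00 + (12−11.00)²/11.00 = 0.3152
df = 1
p-value (upper-tail) = 0.57454
At α=0.01: p ≥ α → fail to reject H₀

reject H₀: no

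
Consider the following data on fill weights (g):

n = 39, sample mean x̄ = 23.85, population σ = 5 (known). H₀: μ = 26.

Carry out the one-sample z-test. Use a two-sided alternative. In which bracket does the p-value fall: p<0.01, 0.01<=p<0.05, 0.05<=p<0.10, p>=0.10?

SE = σ/√n = 5/√39 = 0.8006
z = (x̄−μ₀)/SE = (23.85−26)/0.8006 = -2.6853
p-value (two-sided) = 0.00725
→ bracket: p<0.01

p-value bracket: p<0.01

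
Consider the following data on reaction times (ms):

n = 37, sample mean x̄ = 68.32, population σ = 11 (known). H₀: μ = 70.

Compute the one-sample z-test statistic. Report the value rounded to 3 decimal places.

test statistic = -0.929

SE = σ/√n = 11/√37 = 1.8084
z = (x̄−μ₀)/SE = (68.32−70)/1.8084 = -0.9290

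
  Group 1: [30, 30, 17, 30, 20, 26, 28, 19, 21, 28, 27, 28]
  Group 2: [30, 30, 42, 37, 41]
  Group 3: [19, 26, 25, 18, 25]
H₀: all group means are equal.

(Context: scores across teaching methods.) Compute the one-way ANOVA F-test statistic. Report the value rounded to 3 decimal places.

Group means [25.33, 36.00, 22.60], grand mean 27.136
SSB = Σnᵢ(x̄ᵢ−x̄)² = 534.724; SSW = ΣΣ(x−x̄ᵢ)² = 437.867
MSB = 534.724/2 = 267.3621; MSW = 437.867/19 = 23.0456
F = MSB/MSW = 11.6014
df = (2, 19)

test statistic = 11.601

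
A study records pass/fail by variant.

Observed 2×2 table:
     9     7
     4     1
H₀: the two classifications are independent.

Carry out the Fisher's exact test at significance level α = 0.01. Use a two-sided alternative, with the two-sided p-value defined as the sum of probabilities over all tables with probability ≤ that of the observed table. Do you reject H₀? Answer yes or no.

reject H₀: no

Margins: r₁=16, r₂=5, c₁=13, c₂=8, n=21
p_obs = C(16,9)·C(5,4)/C(21,13); sum pmf over tables with pmf ≤ p_obs
p-value (two-sided) = 0.60647
At α=0.01: p ≥ α → fail to reject H₀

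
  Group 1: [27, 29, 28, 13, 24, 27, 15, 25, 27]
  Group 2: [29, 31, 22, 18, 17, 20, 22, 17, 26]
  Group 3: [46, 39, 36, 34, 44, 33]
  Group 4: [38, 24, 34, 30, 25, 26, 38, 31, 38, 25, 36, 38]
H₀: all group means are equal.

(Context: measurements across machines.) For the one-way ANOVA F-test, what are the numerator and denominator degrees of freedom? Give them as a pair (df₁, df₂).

degrees of freedom = [3, 32]

k = 4 groups, N = 36 total
df = (k−1, N−k) = (4−1, 36−4) = (3, 32)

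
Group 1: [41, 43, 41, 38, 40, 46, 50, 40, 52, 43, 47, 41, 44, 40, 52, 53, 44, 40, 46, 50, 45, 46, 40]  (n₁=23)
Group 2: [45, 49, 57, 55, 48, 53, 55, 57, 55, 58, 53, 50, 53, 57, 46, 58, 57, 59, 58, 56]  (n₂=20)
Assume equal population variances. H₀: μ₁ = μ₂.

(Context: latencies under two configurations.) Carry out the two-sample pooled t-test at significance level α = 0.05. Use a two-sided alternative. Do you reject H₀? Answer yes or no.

x̄₁=44.435, s₁=4.491, n₁=23
x̄₂=53.950, s₂=4.236, n₂=20
s_p² = [22·4.491² + 19·4.236²]/41 = 19.1366
SE = √(s_p²·(1/23+1/20)) = 1.3375
t = (44.435−53.950)/1.3375 = -7.1143
df = 41
p-value (two-sided) = 0.00000
At α=0.05: p < α → reject H₀

reject H₀: yes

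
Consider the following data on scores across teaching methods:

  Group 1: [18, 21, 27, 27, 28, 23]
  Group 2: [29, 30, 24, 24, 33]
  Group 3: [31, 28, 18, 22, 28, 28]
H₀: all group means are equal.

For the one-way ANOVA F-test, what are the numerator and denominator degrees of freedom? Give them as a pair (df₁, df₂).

k = 3 groups, N = 17 total
df = (k−1, N−k) = (3−1, 17−3) = (2, 14)

degrees of freedom = [2, 14]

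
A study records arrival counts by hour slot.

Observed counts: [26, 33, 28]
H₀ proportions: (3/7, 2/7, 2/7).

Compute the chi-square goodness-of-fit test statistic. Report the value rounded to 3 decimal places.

test statistic = 6.481

n = 87; E_i = n·p_i = [37.29, 24.86, 24.86]
χ² = (26−37.29)²/37.29 + (33−24.86)²/24.86 + (28−24.86)²/24.86 = 6.4808
df = 2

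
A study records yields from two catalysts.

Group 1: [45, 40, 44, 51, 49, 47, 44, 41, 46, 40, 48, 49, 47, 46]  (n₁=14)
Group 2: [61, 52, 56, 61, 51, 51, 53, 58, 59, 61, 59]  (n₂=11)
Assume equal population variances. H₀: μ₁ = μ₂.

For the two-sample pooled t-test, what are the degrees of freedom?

degrees of freedom = 23

df = n₁ + n₂ − 2 = 14 + 11 − 2 = 23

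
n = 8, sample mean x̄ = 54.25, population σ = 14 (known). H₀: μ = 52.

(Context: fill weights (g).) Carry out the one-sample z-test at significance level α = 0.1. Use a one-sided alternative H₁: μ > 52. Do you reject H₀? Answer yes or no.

SE = σ/√n = 14/√8 = 4.9497
z = (x̄−μ₀)/SE = (54.25−52)/4.9497 = 0.4546
p-value (one-sided, H₁ greater) = 0.32471
At α=0.1: p ≥ α → fail to reject H₀

reject H₀: no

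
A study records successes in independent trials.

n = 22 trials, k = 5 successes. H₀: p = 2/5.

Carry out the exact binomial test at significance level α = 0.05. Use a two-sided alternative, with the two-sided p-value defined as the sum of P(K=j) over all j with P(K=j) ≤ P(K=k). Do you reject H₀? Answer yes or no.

reject H₀: no

Exact binomial: n=22, k=5, p₀=2/5=0.4000
P(X=j) = C(n,j)·p₀^j·(1−p₀)^(n−j); p = Σ P(X=j) over j with P(X=j) ≤ P(X=5)
p-value (two-sided) = 0.12733
At α=0.05: p ≥ α → fail to reject H₀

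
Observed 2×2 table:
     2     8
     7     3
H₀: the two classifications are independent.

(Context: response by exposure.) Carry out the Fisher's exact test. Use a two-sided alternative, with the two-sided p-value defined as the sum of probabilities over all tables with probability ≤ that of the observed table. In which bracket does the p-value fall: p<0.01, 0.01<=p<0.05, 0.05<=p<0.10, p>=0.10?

Margins: r₁=10, r₂=10, c₁=9, c₂=11, n=20
p_obs = C(10,2)·C(10,7)/C(20,9); sum pmf over tables with pmf ≤ p_obs
p-value (two-sided) = 0.06978
→ bracket: 0.05<=p<0.10

p-value bracket: 0.05<=p<0.10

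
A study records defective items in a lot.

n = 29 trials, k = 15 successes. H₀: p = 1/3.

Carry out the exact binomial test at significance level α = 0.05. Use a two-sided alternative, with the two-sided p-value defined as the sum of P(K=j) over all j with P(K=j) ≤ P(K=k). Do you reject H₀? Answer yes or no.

Exact binomial: n=29, k=15, p₀=1/3=0.3333
P(X=j) = C(n,j)·p₀^j·(1−p₀)^(n−j); p = Σ P(X=j) over j with P(X=j) ≤ P(X=15)
p-value (two-sided) = 0.04724
At α=0.05: p < α → reject H₀

reject H₀: yes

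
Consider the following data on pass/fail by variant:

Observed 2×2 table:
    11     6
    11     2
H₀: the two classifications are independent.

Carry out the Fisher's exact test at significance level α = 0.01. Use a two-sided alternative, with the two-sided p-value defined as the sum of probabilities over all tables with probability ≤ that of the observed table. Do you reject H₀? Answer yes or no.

reject H₀: no

Margins: r₁=17, r₂=13, c₁=22, c₂=8, n=30
p_obs = C(17,11)·C(13,11)/C(30,22); sum pmf over tables with pmf ≤ p_obs
p-value (two-sided) = 0.40688
At α=0.01: p ≥ α → fail to reject H₀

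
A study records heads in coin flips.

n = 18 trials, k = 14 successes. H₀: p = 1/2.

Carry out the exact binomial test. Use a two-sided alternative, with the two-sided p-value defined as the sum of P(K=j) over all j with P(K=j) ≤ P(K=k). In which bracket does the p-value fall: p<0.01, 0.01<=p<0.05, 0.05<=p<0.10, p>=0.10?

p-value bracket: 0.01<=p<0.05

Exact binomial: n=18, k=14, p₀=1/2=0.5000
P(X=j) = C(n,j)·p₀^j·(1−p₀)^(n−j); p = Σ P(X=j) over j with P(X=j) ≤ P(X=14)
p-value (two-sided) = 0.03088
→ bracket: 0.01<=p<0.05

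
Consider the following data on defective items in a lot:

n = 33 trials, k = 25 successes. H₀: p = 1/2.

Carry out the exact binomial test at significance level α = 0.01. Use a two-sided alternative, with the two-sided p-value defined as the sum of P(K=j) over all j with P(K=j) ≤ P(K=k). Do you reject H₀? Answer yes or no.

reject H₀: yes

Exact binomial: n=33, k=25, p₀=1/2=0.5000
P(X=j) = C(n,j)·p₀^j·(1−p₀)^(n−j); p = Σ P(X=j) over j with P(X=j) ≤ P(X=25)
p-value (two-sided) = 0.00455
At α=0.01: p < α → reject H₀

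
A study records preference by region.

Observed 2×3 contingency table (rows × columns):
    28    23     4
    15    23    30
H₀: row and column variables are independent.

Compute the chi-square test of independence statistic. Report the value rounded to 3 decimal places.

test statistic = 22.692

Row totals [55, 68], col totals [43, 46, 34], n=123
χ² = (28−19.23)²/19.23 + (23−20.57)²/20.57 + (4−15.20)²/15.20 + (15−23.77)²/23.77 + (23−25.43)²/25.43 + (30−18.80)²/18.80 = 22.6921
df = 2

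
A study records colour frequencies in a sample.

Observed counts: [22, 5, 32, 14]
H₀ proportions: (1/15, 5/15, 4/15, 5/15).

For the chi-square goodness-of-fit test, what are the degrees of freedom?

degrees of freedom = 3

df = k − 1 = 4 − 1 = 3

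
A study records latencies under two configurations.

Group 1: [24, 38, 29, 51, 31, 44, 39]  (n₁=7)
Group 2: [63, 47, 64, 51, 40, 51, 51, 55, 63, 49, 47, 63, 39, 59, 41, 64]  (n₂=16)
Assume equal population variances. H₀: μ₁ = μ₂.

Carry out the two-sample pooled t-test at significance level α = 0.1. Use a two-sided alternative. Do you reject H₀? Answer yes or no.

reject H₀: yes

x̄₁=36.571, s₁=9.289, n₁=7
x̄₂=52.938, s₂=8.910, n₂=16
s_p² = [6·9.289² + 15·8.910²]/21 = 81.3644
SE = √(s_p²·(1/7+1/16)) = 4.0876
t = (36.571−52.938)/4.0876 = -4.0038
df = 21
p-value (two-sided) = 0.00064
At α=0.1: p < α → reject H₀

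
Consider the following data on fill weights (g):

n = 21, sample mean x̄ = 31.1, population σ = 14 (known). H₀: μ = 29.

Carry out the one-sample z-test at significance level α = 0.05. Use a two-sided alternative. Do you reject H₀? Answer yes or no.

SE = σ/√n = 14/√21 = 3.0551
z = (x̄−μ₀)/SE = (31.1−29)/3.0551 = 0.6874
p-value (two-sided) = 0.49184
At α=0.05: p ≥ α → fail to reject H₀

reject H₀: no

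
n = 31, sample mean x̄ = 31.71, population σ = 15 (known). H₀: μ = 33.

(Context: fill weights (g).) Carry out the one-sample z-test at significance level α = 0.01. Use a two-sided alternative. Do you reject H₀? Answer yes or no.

SE = σ/√n = 15/√31 = 2.6941
z = (x̄−μ₀)/SE = (31.71−33)/2.6941 = -0.4788
p-value (two-sided) = 0.63206
At α=0.01: p ≥ α → fail to reject H₀

reject H₀: no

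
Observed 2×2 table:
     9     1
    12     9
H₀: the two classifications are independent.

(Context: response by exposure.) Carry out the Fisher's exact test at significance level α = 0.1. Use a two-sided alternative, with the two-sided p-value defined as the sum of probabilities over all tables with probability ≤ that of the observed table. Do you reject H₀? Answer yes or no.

reject H₀: no

Margins: r₁=10, r₂=21, c₁=21, c₂=10, n=31
p_obs = C(10,9)·C(21,12)/C(31,21); sum pmf over tables with pmf ≤ p_obs
p-value (two-sided) = 0.10638
At α=0.1: p ≥ α → fail to reject H₀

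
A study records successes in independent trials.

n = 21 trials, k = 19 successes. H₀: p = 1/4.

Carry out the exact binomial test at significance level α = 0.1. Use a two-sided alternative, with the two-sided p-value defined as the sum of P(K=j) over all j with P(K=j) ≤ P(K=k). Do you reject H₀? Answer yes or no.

reject H₀: yes

Exact binomial: n=21, k=19, p₀=1/4=0.2500
P(X=j) = C(n,j)·p₀^j·(1−p₀)^(n−j); p = Σ P(X=j) over j with P(X=j) ≤ P(X=19)
p-value (two-sided) = 0.00000
At α=0.1: p < α → reject H₀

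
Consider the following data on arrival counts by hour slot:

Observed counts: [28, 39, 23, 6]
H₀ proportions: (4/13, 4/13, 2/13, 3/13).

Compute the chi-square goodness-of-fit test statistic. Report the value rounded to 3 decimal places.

test statistic = 19.477

n = 96; E_i = n·p_i = [29.54, 29.54, 14.77, 22.15]
χ² = (28−29.54)²/29.54 + (39−29.54)²/29.54 + (23−14.77)²/14.77 + (6−22.15)²/22.15 = 19.4766
df = 3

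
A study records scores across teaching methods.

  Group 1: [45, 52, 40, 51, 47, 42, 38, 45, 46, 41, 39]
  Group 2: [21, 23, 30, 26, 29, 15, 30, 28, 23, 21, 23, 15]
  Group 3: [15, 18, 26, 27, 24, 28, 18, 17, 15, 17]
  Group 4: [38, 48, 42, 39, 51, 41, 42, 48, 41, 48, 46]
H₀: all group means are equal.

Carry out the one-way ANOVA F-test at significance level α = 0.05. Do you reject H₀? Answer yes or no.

reject H₀: yes

Group means [44.18, 23.67, 20.50, 44.00], grand mean 33.159
SSB = Σnᵢ(x̄ᵢ−x̄)² = 5313.083; SSW = ΣΣ(x−x̄ᵢ)² = 942.803
MSB = 5313.083/3 = 1771.0278; MSW = 942.803/40 = 23.5701
F = MSB/MSW = 75.1388
df = (3, 40)
p-value (upper-tail) = 0.00000
At α=0.05: p < α → reject H₀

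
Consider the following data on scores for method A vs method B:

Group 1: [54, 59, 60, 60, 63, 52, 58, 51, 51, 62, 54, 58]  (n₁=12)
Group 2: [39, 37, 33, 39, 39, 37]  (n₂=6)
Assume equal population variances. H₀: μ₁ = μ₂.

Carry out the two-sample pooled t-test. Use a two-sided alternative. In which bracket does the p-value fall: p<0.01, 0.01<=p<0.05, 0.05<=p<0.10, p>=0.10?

p-value bracket: p<0.01

x̄₁=56.833, s₁=4.260, n₁=12
x̄₂=37.333, s₂=2.338, n₂=6
s_p² = [11·4.260² + 5·2.338²]/16 = 14.1875
SE = √(s_p²·(1/12+1/6)) = 1.8833
t = (56.833−37.333)/1.8833 = 10.3541
df = 16
p-value (two-sided) = 0.00000
→ bracket: p<0.01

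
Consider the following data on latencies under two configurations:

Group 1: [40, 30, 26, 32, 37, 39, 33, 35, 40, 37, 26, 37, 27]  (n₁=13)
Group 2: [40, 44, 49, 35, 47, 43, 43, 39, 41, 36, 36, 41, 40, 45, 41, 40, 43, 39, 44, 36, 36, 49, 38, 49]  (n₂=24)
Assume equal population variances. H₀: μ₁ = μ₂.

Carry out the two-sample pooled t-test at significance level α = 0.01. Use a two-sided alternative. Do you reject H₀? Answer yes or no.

x̄₁=33.769, s₁=5.183, n₁=13
x̄₂=41.417, s₂=4.303, n₂=24
s_p² = [12·5.183² + 23·4.303²]/35 = 21.3755
SE = √(s_p²·(1/13+1/24)) = 1.5921
t = (33.769−41.417)/1.5921 = -4.8032
df = 35
p-value (two-sided) = 0.00003
At α=0.01: p < α → reject H₀

reject H₀: yes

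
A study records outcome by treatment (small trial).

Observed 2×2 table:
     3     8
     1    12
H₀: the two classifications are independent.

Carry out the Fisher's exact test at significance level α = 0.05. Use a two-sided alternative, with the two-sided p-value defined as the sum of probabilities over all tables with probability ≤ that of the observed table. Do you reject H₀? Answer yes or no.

Margins: r₁=11, r₂=13, c₁=4, c₂=20, n=24
p_obs = C(11,3)·C(13,1)/C(24,4); sum pmf over tables with pmf ≤ p_obs
p-value (two-sided) = 0.30021
At α=0.05: p ≥ α → fail to reject H₀

reject H₀: no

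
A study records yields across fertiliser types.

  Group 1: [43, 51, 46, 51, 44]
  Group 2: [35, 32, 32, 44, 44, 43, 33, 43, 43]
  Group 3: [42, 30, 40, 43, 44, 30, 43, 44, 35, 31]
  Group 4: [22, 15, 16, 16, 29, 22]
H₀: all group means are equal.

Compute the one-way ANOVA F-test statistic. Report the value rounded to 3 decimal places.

test statistic = 25.112

Group means [47.00, 38.78, 38.20, 20.00], grand mean 36.200
SSB = Σnᵢ(x̄ᵢ−x̄)² = 2257.644; SSW = ΣΣ(x−x̄ᵢ)² = 779.156
MSB = 2257.644/3 = 752.5481; MSW = 779.156/26 = 29.9675
F = MSB/MSW = 25.1121
df = (3, 26)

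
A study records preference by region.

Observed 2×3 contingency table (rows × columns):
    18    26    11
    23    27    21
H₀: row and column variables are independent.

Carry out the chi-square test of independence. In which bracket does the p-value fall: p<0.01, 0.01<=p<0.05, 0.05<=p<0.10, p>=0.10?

p-value bracket: p>=0.10

Row totals [55, 71], col totals [41, 53, 32], n=126
χ² = (18−17.90)²/17.90 + (26−23.13)²/23.13 + (11−13.97)²/13.97 + (23−23.10)²/23.10 + (27−29.87)²/29.87 + (21−18.03)²/18.03 = 1.7501
df = 2
p-value (upper-tail) = 0.41684
→ bracket: p>=0.10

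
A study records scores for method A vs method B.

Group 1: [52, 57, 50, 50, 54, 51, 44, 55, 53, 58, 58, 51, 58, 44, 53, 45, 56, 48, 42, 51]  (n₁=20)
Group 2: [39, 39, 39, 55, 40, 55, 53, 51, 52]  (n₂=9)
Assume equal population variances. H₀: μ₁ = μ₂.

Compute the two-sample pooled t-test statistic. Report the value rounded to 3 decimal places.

x̄₁=51.500, s₁=4.936, n₁=20
x̄₂=47.000, s₂=7.467, n₂=9
s_p² = [19·4.936² + 8·7.467²]/27 = 33.6667
SE = √(s_p²·(1/20+1/9)) = 2.3290
t = (51.500−47.000)/2.3290 = 1.9322
df = 27

test statistic = 1.932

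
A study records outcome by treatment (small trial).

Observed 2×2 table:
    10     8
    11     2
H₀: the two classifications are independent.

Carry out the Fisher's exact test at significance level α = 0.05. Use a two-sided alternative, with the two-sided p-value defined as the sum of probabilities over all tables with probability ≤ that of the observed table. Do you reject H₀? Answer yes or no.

Margins: r₁=18, r₂=13, c₁=21, c₂=10, n=31
p_obs = C(18,10)·C(13,11)/C(31,21); sum pmf over tables with pmf ≤ p_obs
p-value (two-sided) = 0.12850
At α=0.05: p ≥ α → fail to reject H₀

reject H₀: no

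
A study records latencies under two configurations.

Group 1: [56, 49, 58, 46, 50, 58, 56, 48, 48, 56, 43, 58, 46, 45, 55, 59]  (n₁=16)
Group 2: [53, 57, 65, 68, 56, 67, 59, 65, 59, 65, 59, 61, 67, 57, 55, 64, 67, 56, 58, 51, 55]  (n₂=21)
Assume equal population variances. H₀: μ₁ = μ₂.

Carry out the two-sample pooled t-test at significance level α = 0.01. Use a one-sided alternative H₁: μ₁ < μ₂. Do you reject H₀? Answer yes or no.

reject H₀: yes

x̄₁=51.938, s₁=5.543, n₁=16
x̄₂=60.190, s₂=5.192, n₂=21
s_p² = [15·5.543² + 20·5.192²]/35 = 28.5764
SE = √(s_p²·(1/16+1/21)) = 1.7739
t = (51.938−60.190)/1.7739 = -4.6524
df = 35
p-value (one-sided, H₁ less) = 0.00002
At α=0.01: p < α → reject H₀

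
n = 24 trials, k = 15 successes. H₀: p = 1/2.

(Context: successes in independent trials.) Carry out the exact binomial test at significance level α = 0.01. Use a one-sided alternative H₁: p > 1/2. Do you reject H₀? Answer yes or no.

reject H₀: no

Exact binomial: n=24, k=15, p₀=1/2=0.5000
P(X≥15) from Σ C(n,i)·p₀^i·(1−p₀)^(n−i)
p-value (one-sided, H₁ greater) = 0.15373
At α=0.01: p ≥ α → fail to reject H₀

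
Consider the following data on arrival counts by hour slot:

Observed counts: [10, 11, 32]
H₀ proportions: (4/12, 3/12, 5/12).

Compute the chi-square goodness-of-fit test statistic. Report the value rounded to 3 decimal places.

test statistic = 8.162

n = 53; E_i = n·p_i = [17.67, 13.25, 22.08]
χ² = (10−17.67)²/17.67 + (11−13.25)²/13.25 + (32−22.08)²/22.08 = 8.1623
df = 2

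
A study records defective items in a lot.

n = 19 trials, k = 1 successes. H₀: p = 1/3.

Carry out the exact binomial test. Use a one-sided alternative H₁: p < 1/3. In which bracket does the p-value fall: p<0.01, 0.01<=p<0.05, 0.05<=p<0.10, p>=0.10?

p-value bracket: p<0.01

Exact binomial: n=19, k=1, p₀=1/3=0.3333
P(X≤1) from Σ C(n,i)·p₀^i·(1−p₀)^(n−i)
p-value (one-sided, H₁ less) = 0.00474
→ bracket: p<0.01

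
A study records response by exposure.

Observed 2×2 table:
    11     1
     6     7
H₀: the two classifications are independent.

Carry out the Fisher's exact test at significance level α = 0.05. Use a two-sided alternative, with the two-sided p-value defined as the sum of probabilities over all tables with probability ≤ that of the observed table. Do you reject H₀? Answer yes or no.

Margins: r₁=12, r₂=13, c₁=17, c₂=8, n=25
p_obs = C(12,11)·C(13,6)/C(25,17); sum pmf over tables with pmf ≤ p_obs
p-value (two-sided) = 0.03021
At α=0.05: p < α → reject H₀

reject H₀: yes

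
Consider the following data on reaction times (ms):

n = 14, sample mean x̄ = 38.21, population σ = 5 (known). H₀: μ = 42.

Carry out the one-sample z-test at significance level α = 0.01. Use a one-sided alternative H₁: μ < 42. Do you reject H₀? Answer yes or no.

reject H₀: yes

SE = σ/√n = 5/√14 = 1.3363
z = (x̄−μ₀)/SE = (38.21−42)/1.3363 = -2.8362
p-value (one-sided, H₁ less) = 0.00228
At α=0.01: p < α → reject H₀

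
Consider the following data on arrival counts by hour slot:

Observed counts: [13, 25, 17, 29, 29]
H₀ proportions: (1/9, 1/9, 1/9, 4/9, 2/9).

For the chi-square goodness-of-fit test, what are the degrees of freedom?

df = k − 1 = 5 − 1 = 4

degrees of freedom = 4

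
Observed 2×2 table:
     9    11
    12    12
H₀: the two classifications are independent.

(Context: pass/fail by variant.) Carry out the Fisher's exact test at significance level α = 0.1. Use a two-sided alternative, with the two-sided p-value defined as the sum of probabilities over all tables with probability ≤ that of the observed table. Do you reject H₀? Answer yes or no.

Margins: r₁=20, r₂=24, c₁=21, c₂=23, n=44
p_obs = C(20,9)·C(24,12)/C(44,21); sum pmf over tables with pmf ≤ p_obs
p-value (two-sided) = 0.77086
At α=0.1: p ≥ α → fail to reject H₀

reject H₀: no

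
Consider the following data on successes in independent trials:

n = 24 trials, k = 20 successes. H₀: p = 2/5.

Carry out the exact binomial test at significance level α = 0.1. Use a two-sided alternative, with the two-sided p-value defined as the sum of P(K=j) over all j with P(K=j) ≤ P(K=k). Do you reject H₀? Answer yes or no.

reject H₀: yes

Exact binomial: n=24, k=20, p₀=2/5=0.4000
P(X=j) = C(n,j)·p₀^j·(1−p₀)^(n−j); p = Σ P(X=j) over j with P(X=j) ≤ P(X=20)
p-value (two-sided) = 0.00002
At α=0.1: p < α → reject H₀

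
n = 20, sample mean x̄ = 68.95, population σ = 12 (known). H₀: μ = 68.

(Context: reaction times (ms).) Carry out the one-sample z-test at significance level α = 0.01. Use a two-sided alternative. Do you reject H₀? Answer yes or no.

reject H₀: no

SE = σ/√n = 12/√20 = 2.6833
z = (x̄−μ₀)/SE = (68.95−68)/2.6833 = 0.3540
p-value (two-sided) = 0.72331
At α=0.01: p ≥ α → fail to reject H₀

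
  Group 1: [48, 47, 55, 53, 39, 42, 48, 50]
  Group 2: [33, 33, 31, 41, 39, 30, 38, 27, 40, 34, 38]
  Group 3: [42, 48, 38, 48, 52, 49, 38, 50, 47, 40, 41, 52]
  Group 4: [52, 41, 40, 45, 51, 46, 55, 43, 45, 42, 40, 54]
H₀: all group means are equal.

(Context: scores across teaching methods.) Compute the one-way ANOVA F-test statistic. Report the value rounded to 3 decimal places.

test statistic = 13.550

Group means [47.75, 34.91, 45.42, 46.17], grand mean 43.372
SSB = Σnᵢ(x̄ᵢ−x̄)² = 1085.054; SSW = ΣΣ(x−x̄ᵢ)² = 1040.992
MSB = 1085.054/3 = 361.6847; MSW = 1040.992/39 = 26.6921
F = MSB/MSW = 13.5502
df = (3, 39)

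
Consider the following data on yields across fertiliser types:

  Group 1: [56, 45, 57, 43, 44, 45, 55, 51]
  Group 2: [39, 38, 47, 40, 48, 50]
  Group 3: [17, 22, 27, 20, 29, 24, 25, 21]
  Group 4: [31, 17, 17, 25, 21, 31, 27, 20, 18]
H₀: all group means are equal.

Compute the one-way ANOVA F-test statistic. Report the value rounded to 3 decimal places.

Group means [49.50, 43.67, 23.12, 23.00], grand mean 33.871
SSB = Σnᵢ(x̄ᵢ−x̄)² = 4517.276; SSW = ΣΣ(x−x̄ᵢ)² = 746.208
MSB = 4517.276/3 = 1505.7585; MSW = 746.208/27 = 27.6373
F = MSB/MSW = 54.4827
df = (3, 27)

test statistic = 54.483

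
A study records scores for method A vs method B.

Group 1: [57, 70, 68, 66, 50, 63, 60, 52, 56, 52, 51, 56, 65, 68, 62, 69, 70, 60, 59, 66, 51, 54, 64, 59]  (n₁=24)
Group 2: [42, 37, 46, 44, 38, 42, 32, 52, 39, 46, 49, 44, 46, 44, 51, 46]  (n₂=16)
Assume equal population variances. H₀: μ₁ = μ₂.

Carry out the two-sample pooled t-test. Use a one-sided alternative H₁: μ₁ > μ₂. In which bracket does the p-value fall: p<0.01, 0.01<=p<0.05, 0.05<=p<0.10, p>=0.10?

x̄₁=60.333, s₁=6.598, n₁=24
x̄₂=43.625, s₂=5.252, n₂=16
s_p² = [23·6.598² + 15·5.252²]/38 = 37.2390
SE = √(s_p²·(1/24+1/16)) = 1.9695
t = (60.333−43.625)/1.9695 = 8.4834
df = 38
p-value (one-sided, H₁ greater) = 0.00000
→ bracket: p<0.01

p-value bracket: p<0.01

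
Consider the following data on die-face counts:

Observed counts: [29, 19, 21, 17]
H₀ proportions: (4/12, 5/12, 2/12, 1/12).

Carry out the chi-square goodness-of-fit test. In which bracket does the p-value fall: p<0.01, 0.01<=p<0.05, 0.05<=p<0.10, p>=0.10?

p-value bracket: p<0.01

n = 86; E_i = n·p_i = [28.67, 35.83, 14.33, 7.17]
χ² = (29−28.67)²/28.67 + (19−35.83)²/35.83 + (21−14.33)²/14.33 + (17−7.17)²/7.17 = 24.5047
df = 3
p-value (upper-tail) = 0.00002
→ bracket: p<0.01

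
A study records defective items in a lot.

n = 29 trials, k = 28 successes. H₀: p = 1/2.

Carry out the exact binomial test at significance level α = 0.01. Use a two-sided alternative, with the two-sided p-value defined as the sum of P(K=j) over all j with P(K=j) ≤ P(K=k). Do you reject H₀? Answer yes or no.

Exact binomial: n=29, k=28, p₀=1/2=0.5000
P(X=j) = C(n,j)·p₀^j·(1−p₀)^(n−j); p = Σ P(X=j) over j with P(X=j) ≤ P(X=28)
p-value (two-sided) = 0.00000
At α=0.01: p < α → reject H₀

reject H₀: yes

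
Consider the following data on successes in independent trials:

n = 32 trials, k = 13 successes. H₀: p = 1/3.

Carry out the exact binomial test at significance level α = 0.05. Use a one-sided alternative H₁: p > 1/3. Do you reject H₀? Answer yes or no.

Exact binomial: n=32, k=13, p₀=1/3=0.3333
P(X≥13) from Σ C(n,i)·p₀^i·(1−p₀)^(n−i)
p-value (one-sided, H₁ greater) = 0.24265
At α=0.05: p ≥ α → fail to reject H₀

reject H₀: no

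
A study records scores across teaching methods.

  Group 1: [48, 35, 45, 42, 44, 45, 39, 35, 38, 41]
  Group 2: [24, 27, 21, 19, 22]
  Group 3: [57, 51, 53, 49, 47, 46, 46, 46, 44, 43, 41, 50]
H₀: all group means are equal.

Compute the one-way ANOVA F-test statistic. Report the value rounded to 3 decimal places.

test statistic = 61.702

Group means [41.20, 22.60, 47.75], grand mean 40.667
SSB = Σnᵢ(x̄ᵢ−x̄)² = 2236.950; SSW = ΣΣ(x−x̄ᵢ)² = 435.050
MSB = 2236.950/2 = 1118.4750; MSW = 435.050/24 = 18.1271
F = MSB/MSW = 61.7019
df = (2, 24)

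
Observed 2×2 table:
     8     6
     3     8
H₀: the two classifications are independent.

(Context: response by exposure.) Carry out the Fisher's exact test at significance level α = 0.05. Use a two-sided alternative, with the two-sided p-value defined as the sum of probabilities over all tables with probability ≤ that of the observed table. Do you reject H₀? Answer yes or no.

Margins: r₁=14, r₂=11, c₁=11, c₂=14, n=25
p_obs = C(14,8)·C(11,3)/C(25,11); sum pmf over tables with pmf ≤ p_obs
p-value (two-sided) = 0.22716
At α=0.05: p ≥ α → fail to reject H₀

reject H₀: no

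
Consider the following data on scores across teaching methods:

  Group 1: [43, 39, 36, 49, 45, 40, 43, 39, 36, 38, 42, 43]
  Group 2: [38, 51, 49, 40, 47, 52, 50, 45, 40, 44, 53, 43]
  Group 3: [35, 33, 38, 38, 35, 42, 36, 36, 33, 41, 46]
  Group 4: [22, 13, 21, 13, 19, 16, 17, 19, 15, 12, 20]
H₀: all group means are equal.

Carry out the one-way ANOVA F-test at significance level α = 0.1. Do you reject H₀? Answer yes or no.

Group means [41.08, 46.00, 37.55, 17.00], grand mean 35.761
SSB = Σnᵢ(x̄ᵢ−x̄)² = 5504.726; SSW = ΣΣ(x−x̄ᵢ)² = 729.644
MSB = 5504.726/3 = 1834.9085; MSW = 729.644/42 = 17.3725
F = MSB/MSW = 105.6216
df = (3, 42)
p-value (upper-tail) = 0.00000
At α=0.1: p < α → reject H₀

reject H₀: yes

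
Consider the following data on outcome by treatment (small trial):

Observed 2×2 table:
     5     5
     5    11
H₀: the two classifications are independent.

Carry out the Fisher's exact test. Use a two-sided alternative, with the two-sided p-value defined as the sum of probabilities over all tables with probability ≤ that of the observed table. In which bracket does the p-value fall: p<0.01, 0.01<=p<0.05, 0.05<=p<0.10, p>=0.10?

Margins: r₁=10, r₂=16, c₁=10, c₂=16, n=26
p_obs = C(10,5)·C(16,5)/C(26,10); sum pmf over tables with pmf ≤ p_obs
p-value (two-sided) = 0.42496
→ bracket: p>=0.10

p-value bracket: p>=0.10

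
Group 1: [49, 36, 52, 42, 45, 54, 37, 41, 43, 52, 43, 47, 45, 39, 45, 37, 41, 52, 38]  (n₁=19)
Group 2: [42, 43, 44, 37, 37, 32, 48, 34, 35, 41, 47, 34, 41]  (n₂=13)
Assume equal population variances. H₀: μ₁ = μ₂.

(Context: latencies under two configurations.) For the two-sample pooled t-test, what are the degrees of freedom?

df = n₁ + n₂ − 2 = 19 + 13 − 2 = 30

degrees of freedom = 30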